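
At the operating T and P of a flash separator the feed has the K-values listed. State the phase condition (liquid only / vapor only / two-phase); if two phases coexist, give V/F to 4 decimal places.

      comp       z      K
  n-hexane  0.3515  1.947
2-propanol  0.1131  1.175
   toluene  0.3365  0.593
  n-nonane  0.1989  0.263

ΣzᵢKᵢ = 1.0691; Σzᵢ/Kᵢ = 1.6005.
Both exceed 1, so a two-phase solution exists.
Let ψ = V/F and solve Σ zᵢ(Kᵢ−1)/(1+ψ(Kᵢ−1)) = 0.
Newton iteration, ψ⁰ = 0.5:
  ψ = 0.5000: g = -0.15997, g' = -0.5069 → ψ = 0.1844
  ψ = 0.1844: g = -0.01516, g' = -0.4416 → ψ = 0.1501
  ψ = 0.1501: g = 0.00005, g' = -0.4448 → ψ = 0.1502
Converged at ψ = 0.1502.

two-phase, V/F = 0.1502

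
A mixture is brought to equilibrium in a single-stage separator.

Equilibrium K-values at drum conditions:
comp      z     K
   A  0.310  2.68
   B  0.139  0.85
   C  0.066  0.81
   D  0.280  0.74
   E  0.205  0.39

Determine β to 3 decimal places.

β = 0.462

Material balance + equilibrium reduce to Σ zᵢ(Kᵢ−1)/(1+β(Kᵢ−1)) = 0.
g(0) = ΣzᵢKᵢ − 1 = 0.290 and g(1) = 1 − Σzᵢ/Kᵢ = -0.265, so a root lies in (0, 1).
Newton–Raphson from β = 0.5:
  β = 0.500: g = -0.0170, g' = -0.448 → β = 0.462
Converged at β = 0.462.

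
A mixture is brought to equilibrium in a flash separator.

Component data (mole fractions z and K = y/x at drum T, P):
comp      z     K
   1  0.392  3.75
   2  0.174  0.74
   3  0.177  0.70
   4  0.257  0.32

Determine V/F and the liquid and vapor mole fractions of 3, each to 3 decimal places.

V/F = 0.592, x_3 = 0.215, y_3 = 0.151

Rachford–Rice: g(V/F) = Σ zᵢ(Kᵢ−1)/(1+V/F(Kᵢ−1)) = 0.
g(0) = ΣzᵢKᵢ − 1 = 0.805 and g(1) = 1 − Σzᵢ/Kᵢ = -0.396, so a root lies in (0, 1).
Newton iteration, V/F⁰ = 0.5:
  V/F = 0.500: g = 0.0746, g' = -0.836 → V/F = 0.589
  V/F = 0.589: g = 0.0018, g' = -0.802 → V/F = 0.592
Converged at V/F = 0.592.
Compositions from xᵢ = zᵢ/(1+V/F(Kᵢ−1)), yᵢ = Kᵢxᵢ:
  1: x = 0.149, y = 0.560
  2: x = 0.206, y = 0.152
  3: x = 0.215, y = 0.151
  4: x = 0.430, y = 0.138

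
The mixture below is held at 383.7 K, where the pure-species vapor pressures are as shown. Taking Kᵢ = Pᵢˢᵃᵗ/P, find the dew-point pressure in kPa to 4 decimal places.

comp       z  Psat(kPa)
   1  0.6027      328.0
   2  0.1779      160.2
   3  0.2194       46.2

At the dew point ψ → 1, so Σzᵢ/Kᵢ = 1 with Kᵢ = Pᵢˢᵃᵗ/P ⇒ 1/P = Σzᵢ/Pᵢˢᵃᵗ.
1/P = 0.6027/328.0 + 0.1779/160.2 + 0.2194/46.2 = 0.0076969 ⇒ P = 129.9224 kPa

Pdew = 129.9224 kPa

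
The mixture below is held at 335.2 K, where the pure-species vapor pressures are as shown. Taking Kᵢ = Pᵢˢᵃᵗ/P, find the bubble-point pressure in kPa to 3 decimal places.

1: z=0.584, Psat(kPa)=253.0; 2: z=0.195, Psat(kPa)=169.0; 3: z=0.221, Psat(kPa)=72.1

At the bubble point ψ → 0, so ΣzᵢKᵢ = 1 with Kᵢ = Pᵢˢᵃᵗ/P ⇒ P = ΣzᵢPᵢˢᵃᵗ.
P = 0.584·253.0 + 0.195·169.0 + 0.221·72.1 = 196.641 kPa

Pbub = 196.641 kPa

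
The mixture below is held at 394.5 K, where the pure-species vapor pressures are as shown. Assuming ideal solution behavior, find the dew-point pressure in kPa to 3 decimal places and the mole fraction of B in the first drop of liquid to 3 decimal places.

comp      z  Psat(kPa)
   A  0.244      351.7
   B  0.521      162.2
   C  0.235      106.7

Pdew = 163.712 kPa, x_B = 0.526

At the dew point ψ → 1, so Σzᵢ/Kᵢ = 1 with Kᵢ = Pᵢˢᵃᵗ/P ⇒ 1/P = Σzᵢ/Pᵢˢᵃᵗ.
1/P = 0.244/351.7 + 0.521/162.2 + 0.235/106.7 = 0.006108 ⇒ P = 163.712 kPa
xᵢ = zᵢP/Pᵢˢᵃᵗ ⇒ x_B = 0.521·163.712/162.2 = 0.526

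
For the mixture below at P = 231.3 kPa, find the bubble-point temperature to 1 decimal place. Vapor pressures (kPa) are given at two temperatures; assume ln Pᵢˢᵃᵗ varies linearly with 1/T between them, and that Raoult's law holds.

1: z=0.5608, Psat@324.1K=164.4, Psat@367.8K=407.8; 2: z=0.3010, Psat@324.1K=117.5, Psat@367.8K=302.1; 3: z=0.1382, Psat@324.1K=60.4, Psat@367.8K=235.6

T = 347.2 K

Bubble-point temperature: ΣzᵢPᵢˢᵃᵗ(T) = P. Interpolate ln Pᵢˢᵃᵗ = aᵢ + bᵢ/T.
  T = 324.1 K: ΣzᵢPᵢˢᵃᵗ = 135.91 kPa
  T = 367.8 K: ΣzᵢPᵢˢᵃᵗ = 352.19 kPa
  T = 346.0 K: ΣzᵢPᵢˢᵃᵗ = 225.31 kPa
  T = 356.9 K: ΣzᵢPᵢˢᵃᵗ = 283.50 kPa
  T = 351.4 K: ΣzᵢPᵢˢᵃᵗ = 252.90 kPa
  T = 348.7 K: ΣzᵢPᵢˢᵃᵗ = 238.81 kPa
Interpolating between 346.0 K and 348.7 K gives T ≈ 347.2 K.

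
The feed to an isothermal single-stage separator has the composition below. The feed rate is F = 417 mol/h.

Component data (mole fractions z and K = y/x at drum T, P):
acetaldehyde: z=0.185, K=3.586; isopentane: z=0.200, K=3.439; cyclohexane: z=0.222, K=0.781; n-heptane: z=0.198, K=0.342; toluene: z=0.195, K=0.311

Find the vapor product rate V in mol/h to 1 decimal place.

V = 196.8 mol/h

Rachford–Rice: g(ψ) = Σ zᵢ(Kᵢ−1)/(1+ψ(Kᵢ−1)) = 0.
Check two-phase: ΣzᵢKᵢ = 1.653 > 1 and Σzᵢ/Kᵢ = 1.600 > 1, so g(0) = 0.653 > 0 and g(1) = -0.600 < 0.
Newton–Raphson from ψ = 0.5:
  ψ = 0.500: g = -0.0253, g' = -0.896 → ψ = 0.472
Converged at ψ = 0.472.
Then V = ψ·F = 0.4719·417 = 196.8 mol/h and L = F − V = 220.2 mol/h.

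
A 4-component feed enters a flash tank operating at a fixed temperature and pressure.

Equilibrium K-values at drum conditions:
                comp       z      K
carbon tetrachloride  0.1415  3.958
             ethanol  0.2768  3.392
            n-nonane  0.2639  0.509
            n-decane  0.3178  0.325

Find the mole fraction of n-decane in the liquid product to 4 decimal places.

x_n-decane = 0.4674

Material balance + equilibrium reduce to Σ zᵢ(Kᵢ−1)/(1+ψ(Kᵢ−1)) = 0.
g(0) = ΣzᵢKᵢ − 1 = 0.7366 and g(1) = 1 − Σzᵢ/Kᵢ = -0.6137, so a root lies in (0, 1).
Newton–Raphson from ψ = 0.51:
  ψ = 0.5100: g = -0.03488, g' = -0.9681 → ψ = 0.4740
  ψ = 0.4740: g = 0.00025, g' = -0.9836 → ψ = 0.4742
Converged at ψ = 0.4742.
Compositions from xᵢ = zᵢ/(1+ψ(Kᵢ−1)), yᵢ = Kᵢxᵢ:
  carbon tetrachloride: x = 0.0589, y = 0.2331
  ethanol: x = 0.1297, y = 0.4399
  n-nonane: x = 0.3440, y = 0.1751
  n-decane: x = 0.4674, y = 0.1519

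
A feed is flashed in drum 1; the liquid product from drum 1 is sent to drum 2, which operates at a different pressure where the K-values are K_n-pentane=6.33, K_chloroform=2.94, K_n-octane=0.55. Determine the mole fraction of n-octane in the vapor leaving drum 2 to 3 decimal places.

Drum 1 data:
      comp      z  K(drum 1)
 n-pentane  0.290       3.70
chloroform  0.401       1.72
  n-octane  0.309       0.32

y_n-octane (drum 2) = 0.466

Drum 1:
Newton–Raphson from ψ₁ = 0.5:
  ψ₁ = 0.500: g = 0.2271, g' = -0.823 → ψ₁ = 0.776
  ψ₁ = 0.776: g = -0.0066, g' = -0.947 → ψ₁ = 0.769
Converged at ψ₁ = 0.769.
Drum-1 compositions:
  n-pentane: x = 0.094, y = 0.349
  chloroform: x = 0.258, y = 0.444
  n-octane: x = 0.648, y = 0.207
Drum-2 feed = drum-1 liquid: z₂ = (0.0943, 0.2581, 0.6476).
Drum 2:
Let ψ₂ = V/F and solve Σ zᵢ(Kᵢ−1)/(1+ψ₂(Kᵢ−1)) = 0.
g(0) = ΣzᵢKᵢ − 1 = 0.712 and g(1) = 1 − Σzᵢ/Kᵢ = -0.280, so a root lies in (0, 1).
Newton–Raphson from ψ₂ = 0.5:
  ψ₂ = 0.500: g = 0.0152, g' = -0.668 → ψ₂ = 0.523
Converged at ψ₂ = 0.523.
  n-pentane: x = 0.025, y = 0.158
  chloroform: x = 0.128, y = 0.377
  n-octane: x = 0.847, y = 0.466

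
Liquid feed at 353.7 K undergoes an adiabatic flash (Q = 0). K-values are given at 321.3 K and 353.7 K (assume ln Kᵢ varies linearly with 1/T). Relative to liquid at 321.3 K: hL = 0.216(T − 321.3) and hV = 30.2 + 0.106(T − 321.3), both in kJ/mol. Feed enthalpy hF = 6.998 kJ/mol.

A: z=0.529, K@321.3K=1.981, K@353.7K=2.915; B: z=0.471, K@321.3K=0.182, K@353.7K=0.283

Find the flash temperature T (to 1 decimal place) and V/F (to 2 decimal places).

Adiabatic flash: solve Rachford–Rice at each trial T, then check hF = ψ·hV(T) + (1−ψ)·hL(T).
  T = 321.3 K: K = (1.981, 0.182), RR gives ψ = 0.167, H_out = 5.031 kJ/mol
  T = 353.7 K: K = (2.915, 0.283), RR gives ψ = 0.492, H_out = 20.099 kJ/mol
  T = 337.5 K: K = (2.425, 0.229), RR gives ψ = 0.356, H_out = 13.617 kJ/mol
  T = 329.4 K: K = (2.197, 0.205), RR gives ψ = 0.272, H_out = 9.721 kJ/mol
  T = 325.4 K: K = (2.089, 0.193), RR gives ψ = 0.223, H_out = 7.531 kJ/mol
  T = 323.4 K: K = (2.036, 0.188), RR gives ψ = 0.197, H_out = 6.348 kJ/mol
Linear interpolation between T = 323.4 (H_out = 6.348) and T = 325.4 (H_out = 7.531) on hF = 6.998 gives T ≈ 324.5 K, at which ψ = 0.21.

T = 324.5 K, V/F = 0.21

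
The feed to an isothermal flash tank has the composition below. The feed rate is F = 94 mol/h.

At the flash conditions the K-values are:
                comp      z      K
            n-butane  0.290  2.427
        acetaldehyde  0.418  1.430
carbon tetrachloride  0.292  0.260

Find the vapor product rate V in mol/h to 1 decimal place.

V = 53.4 mol/h

Material balance + equilibrium reduce to Σ zᵢ(Kᵢ−1)/(1+β(Kᵢ−1)) = 0.
g(0) = ΣzᵢKᵢ − 1 = 0.377 and g(1) = 1 − Σzᵢ/Kᵢ = -0.535, so a root lies in (0, 1).
Newton iteration, β⁰ = 0.58:
  β = 0.580: g = -0.0083, g' = -0.717 → β = 0.568
Converged at β = 0.568.
Then V = β·F = 0.5684·94 = 53.4 mol/h and L = F − V = 40.6 mol/h.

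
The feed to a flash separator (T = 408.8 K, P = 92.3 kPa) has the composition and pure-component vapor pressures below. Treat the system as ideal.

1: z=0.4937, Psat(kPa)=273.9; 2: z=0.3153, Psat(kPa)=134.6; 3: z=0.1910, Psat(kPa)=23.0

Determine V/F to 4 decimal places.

V/F = 0.9080

Raoult's law: Kᵢ = Pᵢˢᵃᵗ/P = Pᵢˢᵃᵗ/92.3.
  K_1 = 273.9/92.3 = 2.967497, K_2 = 134.6/92.3 = 1.458288, K_3 = 23.0/92.3 = 0.249187
Material balance + equilibrium reduce to Σ zᵢ(Kᵢ−1)/(1+V/F(Kᵢ−1)) = 0.
Check two-phase: ΣzᵢKᵢ = 1.9724 > 1 and Σzᵢ/Kᵢ = 1.1491 > 1, so g(0) = 0.9724 > 0 and g(1) = -0.1491 < 0.
Newton iteration, V/F⁰ = 0.45:
  V/F = 0.4500: g = 0.41842, g' = -0.8287 → V/F = 0.9549
  V/F = 0.9549: g = -0.06868, g' = -1.6064 → V/F = 0.9121
  V/F = 0.9121: g = -0.00554, g' = -1.3616 → V/F = 0.9081
  V/F = 0.9081: g = -0.00004, g' = -1.3424 → V/F = 0.9080
Converged at V/F = 0.9080.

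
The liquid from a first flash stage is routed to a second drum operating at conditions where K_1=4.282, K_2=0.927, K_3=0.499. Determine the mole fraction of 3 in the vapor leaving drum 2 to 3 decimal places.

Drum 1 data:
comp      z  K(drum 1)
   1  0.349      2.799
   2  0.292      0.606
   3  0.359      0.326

y_3 (drum 2) = 0.283

Drum 1:
Rachford–Rice: g(ψ₁) = Σ zᵢ(Kᵢ−1)/(1+ψ₁(Kᵢ−1)) = 0.
Check two-phase: ΣzᵢKᵢ = 1.271 > 1 and Σzᵢ/Kᵢ = 1.708 > 1, so g(0) = 0.271 > 0 and g(1) = -0.708 < 0.
Iterate (Newton) starting at ψ₁ = 0.52:
  ψ₁ = 0.520: g = -0.1928, g' = -0.760 → ψ₁ = 0.266
  ψ₁ = 0.266: g = 0.0011, g' = -0.815 → ψ₁ = 0.268
Converged at ψ₁ = 0.268.
Drum-1 compositions:
  1: x = 0.236, y = 0.659
  2: x = 0.326, y = 0.198
  3: x = 0.438, y = 0.143
Drum-2 feed = drum-1 liquid: z₂ = (0.2356, 0.3264, 0.4380).
Drum 2:
Let ψ₂ = V/F and solve Σ zᵢ(Kᵢ−1)/(1+ψ₂(Kᵢ−1)) = 0.
Check two-phase: ΣzᵢKᵢ = 1.530 > 1 and Σzᵢ/Kᵢ = 1.285 > 1, so g(0) = 0.530 > 0 and g(1) = -0.285 < 0.
Newton–Raphson from ψ₂ = 0.5:
  ψ₂ = 0.500: g = -0.0247, g' = -0.561 → ψ₂ = 0.456
  ψ₂ = 0.456: g = 0.0007, g' = -0.594 → ψ₂ = 0.457
Converged at ψ₂ = 0.457.
  1: x = 0.094, y = 0.403
  2: x = 0.338, y = 0.313
  3: x = 0.568, y = 0.283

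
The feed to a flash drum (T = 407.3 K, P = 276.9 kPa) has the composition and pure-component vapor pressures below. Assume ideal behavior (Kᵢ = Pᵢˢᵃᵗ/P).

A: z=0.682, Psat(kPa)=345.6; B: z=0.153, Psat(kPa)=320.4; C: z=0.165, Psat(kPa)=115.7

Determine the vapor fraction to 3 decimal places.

ψ = 0.719

Raoult's law: Kᵢ = Pᵢˢᵃᵗ/P = Pᵢˢᵃᵗ/276.9.
  K_A = 345.6/276.9 = 1.24810, K_B = 320.4/276.9 = 1.15710, K_C = 115.7/276.9 = 0.41784
Newton iteration, ψ⁰ = 0.5:
  ψ = 0.500: g = 0.0373, g' = -0.148 → ψ = 0.753
  ψ = 0.753: g = -0.0069, g' = -0.210 → ψ = 0.720
  ψ = 0.720: g = -0.0002, g' = -0.199 → ψ = 0.719
Converged at ψ = 0.719.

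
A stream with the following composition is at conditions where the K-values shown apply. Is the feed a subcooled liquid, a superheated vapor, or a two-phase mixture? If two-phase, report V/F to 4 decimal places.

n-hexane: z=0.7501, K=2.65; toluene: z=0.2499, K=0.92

superheated vapor

ΣzᵢKᵢ = 2.2177; Σzᵢ/Kᵢ = 0.5547.
Since Σzᵢ/Kᵢ < 1 the mixture is above its dew point — single vapor phase.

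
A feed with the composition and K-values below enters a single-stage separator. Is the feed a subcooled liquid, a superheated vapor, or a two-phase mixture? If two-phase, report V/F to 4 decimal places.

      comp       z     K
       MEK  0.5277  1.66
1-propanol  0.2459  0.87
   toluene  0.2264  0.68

ΣzᵢKᵢ = 1.2439; Σzᵢ/Kᵢ = 0.9335.
Since Σzᵢ/Kᵢ < 1 the mixture is above its dew point — single vapor phase.

superheated vapor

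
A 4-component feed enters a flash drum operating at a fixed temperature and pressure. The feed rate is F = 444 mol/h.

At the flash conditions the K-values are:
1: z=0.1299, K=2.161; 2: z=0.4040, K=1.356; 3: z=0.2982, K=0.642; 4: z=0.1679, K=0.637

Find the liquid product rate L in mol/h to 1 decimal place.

L = 192.4 mol/h

Newton–Raphson from ψ = 0.67:
  ψ = 0.6700: g = -0.02002, g' = -0.1935 → ψ = 0.5666
Converged at ψ = 0.5666.
Then V = ψ·F = 0.5666·444 = 251.6 mol/h and L = F − V = 192.4 mol/h.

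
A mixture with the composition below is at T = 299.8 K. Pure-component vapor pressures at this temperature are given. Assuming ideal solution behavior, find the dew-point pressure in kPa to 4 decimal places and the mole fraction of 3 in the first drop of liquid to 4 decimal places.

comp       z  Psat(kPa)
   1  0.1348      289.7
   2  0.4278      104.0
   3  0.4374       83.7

Pdew = 101.9932 kPa, x_3 = 0.5330

At the dew point ψ → 1, so Σzᵢ/Kᵢ = 1 with Kᵢ = Pᵢˢᵃᵗ/P ⇒ 1/P = Σzᵢ/Pᵢˢᵃᵗ.
1/P = 0.1348/289.7 + 0.4278/104.0 + 0.4374/83.7 = 0.0098046 ⇒ P = 101.9932 kPa
xᵢ = zᵢP/Pᵢˢᵃᵗ ⇒ x_3 = 0.4374·101.9932/83.7 = 0.5330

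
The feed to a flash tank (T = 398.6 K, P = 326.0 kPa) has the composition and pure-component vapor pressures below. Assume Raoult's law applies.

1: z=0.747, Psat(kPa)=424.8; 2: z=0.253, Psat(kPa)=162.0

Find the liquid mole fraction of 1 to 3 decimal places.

Raoult's law: Kᵢ = Pᵢˢᵃᵗ/P = Pᵢˢᵃᵗ/326.0.
  K_1 = 424.8/326.0 = 1.30307, K_2 = 162.0/326.0 = 0.49693
Rachford–Rice: g(ψ) = Σ zᵢ(Kᵢ−1)/(1+ψ(Kᵢ−1)) = 0.
Feasibility: ΣzᵢKᵢ = 1.099, Σzᵢ/Kᵢ = 1.082 — both > 1, two phases present.
Binary case is linear: z₁(K₁−1)(1+ψ(K₂−1)) + z₂(K₂−1)(1+ψ(K₁−1)) = 0
⇒ ψ = [z₁(K₁−1)+z₂(K₂−1)] / [−(K₁−1)(K₂−1)] = 0.0991/0.1525 = 0.650
Compositions from xᵢ = zᵢ/(1+ψ(Kᵢ−1)), yᵢ = Kᵢxᵢ:
  1: x = 0.624, y = 0.813
  2: x = 0.376, y = 0.187

x_1 = 0.624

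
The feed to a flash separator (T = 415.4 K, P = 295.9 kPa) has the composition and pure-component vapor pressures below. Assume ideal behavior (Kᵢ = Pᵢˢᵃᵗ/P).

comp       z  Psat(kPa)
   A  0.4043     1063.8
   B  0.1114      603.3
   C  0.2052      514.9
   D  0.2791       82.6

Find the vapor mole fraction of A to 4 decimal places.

Raoult's law: Kᵢ = Pᵢˢᵃᵗ/P = Pᵢˢᵃᵗ/295.9.
  K_A = 1063.8/295.9 = 3.595133, K_B = 603.3/295.9 = 2.038864, K_C = 514.9/295.9 = 1.740115, K_D = 82.6/295.9 = 0.279148
Iterate (Newton) starting at β = 0.5:
  β = 0.5000: g = 0.32911, g' = -0.9823 → β = 0.8350
  β = 0.8350: g = -0.01830, g' = -1.2642 → β = 0.8206
  β = 0.8206: g = -0.00028, g' = -1.2257 → β = 0.8203
Converged at β = 0.8203.
Compositions from xᵢ = zᵢ/(1+β(Kᵢ−1)), yᵢ = Kᵢxᵢ:
  A: x = 0.1292, y = 0.4645
  B: x = 0.0601, y = 0.1226
  C: x = 0.1277, y = 0.2222
  D: x = 0.6830, y = 0.1906

y_A = 0.4645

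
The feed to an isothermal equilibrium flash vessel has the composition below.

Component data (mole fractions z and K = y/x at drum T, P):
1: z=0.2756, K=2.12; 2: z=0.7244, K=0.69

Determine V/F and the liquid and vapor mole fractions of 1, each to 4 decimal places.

V/F = 0.2422, x_1 = 0.2168, y_1 = 0.4596

Binary case is linear: z₁(K₁−1)(1+V/F(K₂−1)) + z₂(K₂−1)(1+V/F(K₁−1)) = 0
⇒ V/F = [z₁(K₁−1)+z₂(K₂−1)] / [−(K₁−1)(K₂−1)] = 0.08411/0.34720 = 0.2422
Compositions from xᵢ = zᵢ/(1+V/F(Kᵢ−1)), yᵢ = Kᵢxᵢ:
  1: x = 0.2168, y = 0.4596
  2: x = 0.7832, y = 0.5404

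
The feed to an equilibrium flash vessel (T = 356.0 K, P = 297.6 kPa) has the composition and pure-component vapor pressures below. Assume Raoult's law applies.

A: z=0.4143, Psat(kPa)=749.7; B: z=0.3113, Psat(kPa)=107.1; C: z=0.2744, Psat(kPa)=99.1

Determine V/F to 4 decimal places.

V/F = 0.2491

Raoult's law: Kᵢ = Pᵢˢᵃᵗ/P = Pᵢˢᵃᵗ/297.6.
  K_A = 749.7/297.6 = 2.519153, K_B = 107.1/297.6 = 0.359879, K_C = 99.1/297.6 = 0.332997
Rachford–Rice: g(V/F) = Σ zᵢ(Kᵢ−1)/(1+V/F(Kᵢ−1)) = 0.
Feasibility: ΣzᵢKᵢ = 1.2471, Σzᵢ/Kᵢ = 1.8535 — both > 1, two phases present.
Newton–Raphson from V/F = 0.49:
  V/F = 0.4900: g = -0.20142, g' = -0.8544 → V/F = 0.2543
  V/F = 0.2543: g = -0.00439, g' = -0.8565 → V/F = 0.2491
Converged at V/F = 0.2491.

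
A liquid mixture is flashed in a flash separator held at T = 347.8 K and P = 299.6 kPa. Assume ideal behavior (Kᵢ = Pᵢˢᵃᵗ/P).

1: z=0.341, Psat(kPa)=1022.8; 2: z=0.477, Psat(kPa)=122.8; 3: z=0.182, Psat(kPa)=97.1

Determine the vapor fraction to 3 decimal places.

ψ = 0.282

Raoult's law: Kᵢ = Pᵢˢᵃᵗ/P = Pᵢˢᵃᵗ/299.6.
  K_1 = 1022.8/299.6 = 3.41389, K_2 = 122.8/299.6 = 0.40988, K_3 = 97.1/299.6 = 0.32410
Let ψ = V/F and solve Σ zᵢ(Kᵢ−1)/(1+ψ(Kᵢ−1)) = 0.
g(0) = ΣzᵢKᵢ − 1 = 0.419 and g(1) = 1 − Σzᵢ/Kᵢ = -0.825, so a root lies in (0, 1).
Iterate (Newton) starting at ψ = 0.61:
  ψ = 0.610: g = -0.3162, g' = -0.971 → ψ = 0.284
  ψ = 0.284: g = -0.0025, g' = -1.066 → ψ = 0.282
Converged at ψ = 0.282.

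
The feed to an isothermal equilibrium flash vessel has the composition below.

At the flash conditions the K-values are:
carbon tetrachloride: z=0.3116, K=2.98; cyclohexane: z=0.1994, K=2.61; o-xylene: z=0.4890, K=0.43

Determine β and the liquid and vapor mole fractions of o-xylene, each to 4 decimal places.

Rachford–Rice: g(β) = Σ zᵢ(Kᵢ−1)/(1+β(Kᵢ−1)) = 0.
g(0) = ΣzᵢKᵢ − 1 = 0.6593 and g(1) = 1 − Σzᵢ/Kᵢ = -0.3182, so a root lies in (0, 1).
Newton–Raphson from β = 0.5:
  β = 0.5000: g = 0.09806, g' = -0.7779 → β = 0.6261
  β = 0.6261: g = 0.00198, g' = -0.7558 → β = 0.6287
Converged at β = 0.6287.
Compositions from xᵢ = zᵢ/(1+β(Kᵢ−1)), yᵢ = Kᵢxᵢ:
  carbon tetrachloride: x = 0.1388, y = 0.4137
  cyclohexane: x = 0.0991, y = 0.2586
  o-xylene: x = 0.7621, y = 0.3277

β = 0.6287, x_o-xylene = 0.7621, y_o-xylene = 0.3277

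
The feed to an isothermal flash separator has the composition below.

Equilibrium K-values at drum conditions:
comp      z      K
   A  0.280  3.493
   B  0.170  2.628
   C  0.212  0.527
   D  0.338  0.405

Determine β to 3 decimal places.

β = 0.558

Iterate (Newton) starting at β = 0.54:
  β = 0.540: g = 0.0138, g' = -0.789 → β = 0.557
  β = 0.557: g = 0.0000, g' = -0.784 → β = 0.558
Converged at β = 0.558.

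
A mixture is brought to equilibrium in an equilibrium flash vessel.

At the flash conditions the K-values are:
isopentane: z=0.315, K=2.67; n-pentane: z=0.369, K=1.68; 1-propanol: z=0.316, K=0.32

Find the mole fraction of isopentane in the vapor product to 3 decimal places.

y_isopentane = 0.387

Let ψ = V/F and solve Σ zᵢ(Kᵢ−1)/(1+ψ(Kᵢ−1)) = 0.
Feasibility: ΣzᵢKᵢ = 1.562, Σzᵢ/Kᵢ = 1.325 — both > 1, two phases present.
Newton iteration, ψ⁰ = 0.6:
  ψ = 0.600: g = 0.0780, g' = -0.722 → ψ = 0.708
  ψ = 0.708: g = -0.0040, g' = -0.806 → ψ = 0.703
Converged at ψ = 0.703.
Compositions from xᵢ = zᵢ/(1+ψ(Kᵢ−1)), yᵢ = Kᵢxᵢ:
  isopentane: x = 0.145, y = 0.387
  n-pentane: x = 0.250, y = 0.419
  1-propanol: x = 0.605, y = 0.194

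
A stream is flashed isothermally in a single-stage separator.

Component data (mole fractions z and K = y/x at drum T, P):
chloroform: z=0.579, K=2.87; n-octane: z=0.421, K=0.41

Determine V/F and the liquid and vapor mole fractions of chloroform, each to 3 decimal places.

V/F = 0.756, x_chloroform = 0.240, y_chloroform = 0.688

Material balance + equilibrium reduce to Σ zᵢ(Kᵢ−1)/(1+V/F(Kᵢ−1)) = 0.
g(0) = ΣzᵢKᵢ − 1 = 0.834 and g(1) = 1 − Σzᵢ/Kᵢ = -0.229, so a root lies in (0, 1).
Iterate (Newton) starting at V/F = 0.5:
  V/F = 0.500: g = 0.2072, g' = -0.836 → V/F = 0.748
  V/F = 0.748: g = 0.0068, g' = -0.821 → V/F = 0.756
Converged at V/F = 0.756.
Compositions from xᵢ = zᵢ/(1+V/F(Kᵢ−1)), yᵢ = Kᵢxᵢ:
  chloroform: x = 0.240, y = 0.688
  n-octane: x = 0.760, y = 0.312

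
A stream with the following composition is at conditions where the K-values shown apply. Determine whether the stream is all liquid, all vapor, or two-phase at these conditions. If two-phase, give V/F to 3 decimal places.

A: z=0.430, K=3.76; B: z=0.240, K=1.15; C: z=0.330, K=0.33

ΣzᵢKᵢ = 2.002; Σzᵢ/Kᵢ = 1.323.
Both exceed 1, so a two-phase solution exists.
Let ψ = V/F and solve Σ zᵢ(Kᵢ−1)/(1+ψ(Kᵢ−1)) = 0.
Iterate (Newton) starting at ψ = 0.59:
  ψ = 0.590: g = 0.1190, g' = -0.884 → ψ = 0.725
  ψ = 0.725: g = -0.0016, g' = -0.928 → ψ = 0.723
Converged at ψ = 0.723.

two-phase, V/F = 0.723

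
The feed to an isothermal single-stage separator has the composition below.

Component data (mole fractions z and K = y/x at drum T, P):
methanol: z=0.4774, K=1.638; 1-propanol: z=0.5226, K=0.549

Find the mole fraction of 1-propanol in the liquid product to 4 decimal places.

Let ψ = V/F and solve Σ zᵢ(Kᵢ−1)/(1+ψ(Kᵢ−1)) = 0.
Check two-phase: ΣzᵢKᵢ = 1.0689 > 1 and Σzᵢ/Kᵢ = 1.2434 > 1, so g(0) = 0.0689 > 0 and g(1) = -0.2434 < 0.
Iterate (Newton) starting at ψ = 0.5:
  ψ = 0.5000: g = -0.07340, g' = -0.2889 → ψ = 0.2459
  ψ = 0.2459: g = -0.00183, g' = -0.2797 → ψ = 0.2394
Converged at ψ = 0.2394.
Compositions from xᵢ = zᵢ/(1+ψ(Kᵢ−1)), yᵢ = Kᵢxᵢ:
  methanol: x = 0.4141, y = 0.6784
  1-propanol: x = 0.5859, y = 0.3216

x_1-propanol = 0.5859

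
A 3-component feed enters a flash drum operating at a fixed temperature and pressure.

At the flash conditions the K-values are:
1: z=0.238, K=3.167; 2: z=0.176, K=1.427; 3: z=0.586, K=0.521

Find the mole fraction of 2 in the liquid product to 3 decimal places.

x_2 = 0.151

Let ψ = V/F and solve Σ zᵢ(Kᵢ−1)/(1+ψ(Kᵢ−1)) = 0.
Check two-phase: ΣzᵢKᵢ = 1.310 > 1 and Σzᵢ/Kᵢ = 1.323 > 1, so g(0) = 0.310 > 0 and g(1) = -0.323 < 0.
Iterate (Newton) starting at ψ = 0.5:
  ψ = 0.500: g = -0.0596, g' = -0.512 → ψ = 0.383
  ψ = 0.383: g = 0.0024, g' = -0.559 → ψ = 0.388
Converged at ψ = 0.388.
Compositions from xᵢ = zᵢ/(1+ψ(Kᵢ−1)), yᵢ = Kᵢxᵢ:
  1: x = 0.129, y = 0.410
  2: x = 0.151, y = 0.215
  3: x = 0.720, y = 0.375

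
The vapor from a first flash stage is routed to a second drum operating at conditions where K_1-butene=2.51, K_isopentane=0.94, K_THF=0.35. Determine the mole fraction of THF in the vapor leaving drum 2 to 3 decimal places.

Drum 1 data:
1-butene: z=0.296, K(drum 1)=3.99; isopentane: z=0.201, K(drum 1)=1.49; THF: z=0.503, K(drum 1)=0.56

y_THF (drum 2) = 0.188

Drum 1:
Newton iteration, ψ₁⁰ = 0.45:
  ψ₁ = 0.450: g = 0.1821, g' = -0.665 → ψ₁ = 0.724
  ψ₁ = 0.724: g = 0.0276, g' = -0.500 → ψ₁ = 0.779
  ψ₁ = 0.779: g = 0.0003, g' = -0.489 → ψ₁ = 0.780
Converged at ψ₁ = 0.780.
Drum-1 compositions:
  1-butene: x = 0.089, y = 0.355
  isopentane: x = 0.145, y = 0.217
  THF: x = 0.766, y = 0.429
Drum-2 feed = drum-1 vapor: z₂ = (0.3545, 0.2167, 0.4288).
Drum 2:
Material balance + equilibrium reduce to Σ zᵢ(Kᵢ−1)/(1+ψ₂(Kᵢ−1)) = 0.
Feasibility: ΣzᵢKᵢ = 1.244, Σzᵢ/Kᵢ = 1.597 — both > 1, two phases present.
Newton–Raphson from ψ₂ = 0.64:
  ψ₂ = 0.640: g = -0.2186, g' = -0.741 → ψ₂ = 0.345
  ψ₂ = 0.345: g = -0.0207, g' = -0.651 → ψ₂ = 0.313
  ψ₂ = 0.313: g = 0.0001, g' = -0.659 → ψ₂ = 0.314
Converged at ψ₂ = 0.314.
  1-butene: x = 0.241, y = 0.604
  isopentane: x = 0.221, y = 0.208
  THF: x = 0.539, y = 0.188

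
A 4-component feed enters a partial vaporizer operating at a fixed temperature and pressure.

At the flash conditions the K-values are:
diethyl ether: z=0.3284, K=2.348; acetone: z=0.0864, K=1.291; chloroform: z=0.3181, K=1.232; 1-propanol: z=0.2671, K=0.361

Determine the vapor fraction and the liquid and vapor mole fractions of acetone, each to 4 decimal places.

Let ψ = V/F and solve Σ zᵢ(Kᵢ−1)/(1+ψ(Kᵢ−1)) = 0.
Feasibility: ΣzᵢKᵢ = 1.3709, Σzᵢ/Kᵢ = 1.2049 — both > 1, two phases present.
Iterate (Newton) starting at ψ = 0.38:
  ψ = 0.3800: g = 0.15778, g' = -0.4716 → ψ = 0.7146
  ψ = 0.7146: g = -0.00450, g' = -0.5418 → ψ = 0.7063
  ψ = 0.7063: g = -0.00002, g' = -0.5365 → ψ = 0.7062
Converged at ψ = 0.7062.
Compositions from xᵢ = zᵢ/(1+ψ(Kᵢ−1)), yᵢ = Kᵢxᵢ:
  diethyl ether: x = 0.1682, y = 0.3950
  acetone: x = 0.0717, y = 0.0925
  chloroform: x = 0.2733, y = 0.3367
  1-propanol: x = 0.4868, y = 0.1757

ψ = 0.7062, x_acetone = 0.0717, y_acetone = 0.0925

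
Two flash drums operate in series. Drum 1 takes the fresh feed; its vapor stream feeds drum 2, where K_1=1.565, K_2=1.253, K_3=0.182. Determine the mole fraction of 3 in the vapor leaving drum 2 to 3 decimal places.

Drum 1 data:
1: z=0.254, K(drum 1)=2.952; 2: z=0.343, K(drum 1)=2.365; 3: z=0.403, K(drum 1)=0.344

y_3 (drum 2) = 0.058

Drum 1:
Rachford–Rice: g(ψ₁) = Σ zᵢ(Kᵢ−1)/(1+ψ₁(Kᵢ−1)) = 0.
g(0) = ΣzᵢKᵢ − 1 = 0.700 and g(1) = 1 − Σzᵢ/Kᵢ = -0.403, so a root lies in (0, 1).
Iterate (Newton) starting at ψ₁ = 0.61:
  ψ₁ = 0.610: g = 0.0411, g' = -0.874 → ψ₁ = 0.657
  ψ₁ = 0.657: g = -0.0005, g' = -0.899 → ψ₁ = 0.656
Converged at ψ₁ = 0.656.
Drum-1 compositions:
  1: x = 0.111, y = 0.329
  2: x = 0.181, y = 0.428
  3: x = 0.708, y = 0.243
Drum-2 feed = drum-1 vapor: z₂ = (0.3287, 0.4279, 0.2435).
Drum 2:
Let ψ₂ = V/F and solve Σ zᵢ(Kᵢ−1)/(1+ψ₂(Kᵢ−1)) = 0.
Check two-phase: ΣzᵢKᵢ = 1.095 > 1 and Σzᵢ/Kᵢ = 1.889 > 1, so g(0) = 0.095 > 0 and g(1) = -0.889 < 0.
Newton iteration, ψ₂⁰ = 0.44:
  ψ₂ = 0.440: g = -0.0650, g' = -0.487 → ψ₂ = 0.307
  ψ₂ = 0.307: g = -0.0071, g' = -0.390 → ψ₂ = 0.288
Converged at ψ₂ = 0.288.
  1: x = 0.283, y = 0.442
  2: x = 0.399, y = 0.500
  3: x = 0.319, y = 0.058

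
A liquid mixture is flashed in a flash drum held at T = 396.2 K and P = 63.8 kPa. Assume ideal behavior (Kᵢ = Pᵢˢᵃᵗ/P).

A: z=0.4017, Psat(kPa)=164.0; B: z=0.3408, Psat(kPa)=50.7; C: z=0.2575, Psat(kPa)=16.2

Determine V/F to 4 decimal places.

Raoult's law: Kᵢ = Pᵢˢᵃᵗ/P = Pᵢˢᵃᵗ/63.8.
  K_A = 164.0/63.8 = 2.570533, K_B = 50.7/63.8 = 0.794671, K_C = 16.2/63.8 = 0.253918
Rachford–Rice: g(V/F) = Σ zᵢ(Kᵢ−1)/(1+V/F(Kᵢ−1)) = 0.
g(0) = ΣzᵢKᵢ − 1 = 0.3688 and g(1) = 1 − Σzᵢ/Kᵢ = -0.5992, so a root lies in (0, 1).
Newton iteration, V/F⁰ = 0.5:
  V/F = 0.5000: g = -0.03102, g' = -0.6934 → V/F = 0.4553
  V/F = 0.4553: g = -0.00026, g' = -0.6831 → V/F = 0.4549
Converged at V/F = 0.4549.

V/F = 0.4549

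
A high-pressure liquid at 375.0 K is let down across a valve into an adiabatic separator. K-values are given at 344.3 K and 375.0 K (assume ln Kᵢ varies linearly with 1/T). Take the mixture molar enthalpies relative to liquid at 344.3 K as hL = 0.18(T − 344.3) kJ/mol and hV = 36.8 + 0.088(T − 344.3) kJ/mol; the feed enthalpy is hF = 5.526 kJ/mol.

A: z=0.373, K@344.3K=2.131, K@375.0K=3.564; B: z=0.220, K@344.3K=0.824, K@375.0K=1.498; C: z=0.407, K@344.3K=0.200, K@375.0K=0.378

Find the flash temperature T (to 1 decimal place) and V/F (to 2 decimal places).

Adiabatic flash: solve Rachford–Rice at each trial T, then check hF = ψ·hV(T) + (1−ψ)·hL(T).
  T = 344.3 K: K = (2.131, 0.824, 0.200), RR gives ψ = 0.080, H_out = 2.930 kJ/mol
  T = 375.0 K: K = (3.564, 1.498, 0.378), RR gives ψ = 0.670, H_out = 28.290 kJ/mol
  T = 359.6 K: K = (2.784, 1.124, 0.278), RR gives ψ = 0.402, H_out = 16.976 kJ/mol
  T = 352.0 K: K = (2.445, 0.967, 0.237), RR gives ψ = 0.256, H_out = 10.633 kJ/mol
  T = 348.1 K: K = (2.282, 0.892, 0.218), RR gives ψ = 0.172, H_out = 6.946 kJ/mol
  T = 346.2 K: K = (2.206, 0.858, 0.209), RR gives ψ = 0.127, H_out = 4.999 kJ/mol
Linear interpolation between T = 346.2 (H_out = 4.999) and T = 348.1 (H_out = 6.946) on hF = 5.526 gives T ≈ 346.7 K, at which ψ = 0.14.

T = 346.7 K, V/F = 0.14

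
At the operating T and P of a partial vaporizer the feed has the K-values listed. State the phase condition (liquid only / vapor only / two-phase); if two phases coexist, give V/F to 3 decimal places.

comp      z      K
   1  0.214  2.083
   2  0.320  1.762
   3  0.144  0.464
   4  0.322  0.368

two-phase, V/F = 0.358

ΣzᵢKᵢ = 1.195; Σzᵢ/Kᵢ = 1.470.
Both exceed 1, so a two-phase solution exists.
Let ψ = V/F and solve Σ zᵢ(Kᵢ−1)/(1+ψ(Kᵢ−1)) = 0.
Iterate (Newton) starting at ψ = 0.4:
  ψ = 0.400: g = -0.0220, g' = -0.529 → ψ = 0.358
Converged at ψ = 0.358.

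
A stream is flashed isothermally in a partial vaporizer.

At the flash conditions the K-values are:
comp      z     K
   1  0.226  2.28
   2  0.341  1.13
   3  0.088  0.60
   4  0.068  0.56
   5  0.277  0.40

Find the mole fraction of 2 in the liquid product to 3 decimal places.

x_2 = 0.331

Let ψ = V/F and solve Σ zᵢ(Kᵢ−1)/(1+ψ(Kᵢ−1)) = 0.
g(0) = ΣzᵢKᵢ − 1 = 0.102 and g(1) = 1 − Σzᵢ/Kᵢ = -0.361, so a root lies in (0, 1).
Newton iteration, ψ⁰ = 0.5:
  ψ = 0.500: g = -0.1018, g' = -0.390 → ψ = 0.239
  ψ = 0.239: g = -0.0019, g' = -0.392 → ψ = 0.234
Converged at ψ = 0.234.
Compositions from xᵢ = zᵢ/(1+ψ(Kᵢ−1)), yᵢ = Kᵢxᵢ:
  1: x = 0.174, y = 0.396
  2: x = 0.331, y = 0.374
  3: x = 0.097, y = 0.058
  4: x = 0.076, y = 0.042
  5: x = 0.322, y = 0.129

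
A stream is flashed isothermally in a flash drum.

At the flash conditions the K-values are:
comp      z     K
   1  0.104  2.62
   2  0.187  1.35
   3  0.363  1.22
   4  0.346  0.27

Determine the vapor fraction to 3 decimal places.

Let ψ = V/F and solve Σ zᵢ(Kᵢ−1)/(1+ψ(Kᵢ−1)) = 0.
Feasibility: ΣzᵢKᵢ = 1.061, Σzᵢ/Kᵢ = 1.757 — both > 1, two phases present.
Newton–Raphson from ψ = 0.5:
  ψ = 0.500: g = -0.1770, g' = -0.571 → ψ = 0.190
  ψ = 0.190: g = -0.0265, g' = -0.444 → ψ = 0.131
Converged at ψ = 0.131.

ψ = 0.131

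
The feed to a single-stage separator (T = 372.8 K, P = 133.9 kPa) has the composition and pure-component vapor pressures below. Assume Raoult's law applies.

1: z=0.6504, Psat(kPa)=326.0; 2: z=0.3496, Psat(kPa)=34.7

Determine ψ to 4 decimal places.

Raoult's law: Kᵢ = Pᵢˢᵃᵗ/P = Pᵢˢᵃᵗ/133.9.
  K_1 = 326.0/133.9 = 2.434653, K_2 = 34.7/133.9 = 0.259149
Binary case is linear: z₁(K₁−1)(1+ψ(K₂−1)) + z₂(K₂−1)(1+ψ(K₁−1)) = 0
⇒ ψ = [z₁(K₁−1)+z₂(K₂−1)] / [−(K₁−1)(K₂−1)] = 0.67410/1.06286 = 0.6342

ψ = 0.6342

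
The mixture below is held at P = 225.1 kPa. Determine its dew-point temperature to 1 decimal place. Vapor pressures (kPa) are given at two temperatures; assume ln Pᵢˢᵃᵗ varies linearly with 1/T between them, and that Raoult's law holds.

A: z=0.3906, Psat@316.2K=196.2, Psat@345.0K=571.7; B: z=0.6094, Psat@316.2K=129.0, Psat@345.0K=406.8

Dew-point temperature: Σzᵢ·P/Pᵢˢᵃᵗ(T) = 1. Interpolate ln Pᵢˢᵃᵗ = aᵢ + bᵢ/T.
  T = 316.2 K: ΣzᵢP/Pᵢˢᵃᵗ = 1.5115
  T = 345.0 K: ΣzᵢP/Pᵢˢᵃᵗ = 0.4910
  T = 330.6 K: ΣzᵢP/Pᵢˢᵃᵗ = 0.8405
  T = 323.4 K: ΣzᵢP/Pᵢˢᵃᵗ = 1.1197
  T = 327.0 K: ΣzᵢP/Pᵢˢᵃᵗ = 0.9686
  T = 325.2 K: ΣzᵢP/Pᵢˢᵃᵗ = 1.0410
Interpolating between 325.2 K and 327.0 K gives T ≈ 326.2 K.

T = 326.2 K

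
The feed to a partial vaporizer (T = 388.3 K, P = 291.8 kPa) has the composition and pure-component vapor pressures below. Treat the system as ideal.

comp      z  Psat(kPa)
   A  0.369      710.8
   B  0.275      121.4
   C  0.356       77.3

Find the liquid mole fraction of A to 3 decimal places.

Raoult's law: Kᵢ = Pᵢˢᵃᵗ/P = Pᵢˢᵃᵗ/291.8.
  K_A = 710.8/291.8 = 2.43592, K_B = 121.4/291.8 = 0.41604, K_C = 77.3/291.8 = 0.26491
Let ψ = V/F and solve Σ zᵢ(Kᵢ−1)/(1+ψ(Kᵢ−1)) = 0.
g(0) = ΣzᵢKᵢ − 1 = 0.108 and g(1) = 1 − Σzᵢ/Kᵢ = -1.156, so a root lies in (0, 1).
Newton–Raphson from ψ = 0.62:
  ψ = 0.620: g = -0.4523, g' = -1.093 → ψ = 0.206
  ψ = 0.206: g = -0.0822, g' = -0.841 → ψ = 0.108
  ψ = 0.108: g = 0.0026, g' = -0.904 → ψ = 0.111
Converged at ψ = 0.111.
Compositions from xᵢ = zᵢ/(1+ψ(Kᵢ−1)), yᵢ = Kᵢxᵢ:
  A: x = 0.318, y = 0.775
  B: x = 0.294, y = 0.122
  C: x = 0.388, y = 0.103

x_A = 0.318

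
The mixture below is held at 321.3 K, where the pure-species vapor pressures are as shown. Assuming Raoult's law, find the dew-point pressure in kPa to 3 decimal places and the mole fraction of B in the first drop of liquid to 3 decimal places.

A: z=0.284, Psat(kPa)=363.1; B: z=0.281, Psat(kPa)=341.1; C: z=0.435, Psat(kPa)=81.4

Pdew = 143.886 kPa, x_B = 0.119

At the dew point ψ → 1, so Σzᵢ/Kᵢ = 1 with Kᵢ = Pᵢˢᵃᵗ/P ⇒ 1/P = Σzᵢ/Pᵢˢᵃᵗ.
1/P = 0.284/363.1 + 0.281/341.1 + 0.435/81.4 = 0.006950 ⇒ P = 143.886 kPa
xᵢ = zᵢP/Pᵢˢᵃᵗ ⇒ x_B = 0.281·143.886/341.1 = 0.119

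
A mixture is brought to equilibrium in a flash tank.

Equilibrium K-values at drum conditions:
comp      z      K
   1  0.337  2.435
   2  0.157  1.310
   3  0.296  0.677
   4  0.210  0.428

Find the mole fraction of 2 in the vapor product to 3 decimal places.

y_2 = 0.173

Iterate (Newton) starting at ψ = 0.5:
  ψ = 0.500: g = 0.0414, g' = -0.425 → ψ = 0.597
  ψ = 0.597: g = 0.0005, g' = -0.418 → ψ = 0.599
Converged at ψ = 0.599.
Compositions from xᵢ = zᵢ/(1+ψ(Kᵢ−1)), yᵢ = Kᵢxᵢ:
  1: x = 0.181, y = 0.441
  2: x = 0.132, y = 0.173
  3: x = 0.367, y = 0.248
  4: x = 0.319, y = 0.137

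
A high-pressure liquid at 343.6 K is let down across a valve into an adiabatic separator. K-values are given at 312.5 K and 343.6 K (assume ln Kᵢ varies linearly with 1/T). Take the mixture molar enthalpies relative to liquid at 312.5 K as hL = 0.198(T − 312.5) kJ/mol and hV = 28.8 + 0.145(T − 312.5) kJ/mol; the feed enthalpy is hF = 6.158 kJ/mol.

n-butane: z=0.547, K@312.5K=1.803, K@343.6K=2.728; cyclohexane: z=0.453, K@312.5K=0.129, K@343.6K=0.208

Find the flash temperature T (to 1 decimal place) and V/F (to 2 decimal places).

T = 318.8 K, V/F = 0.17

Adiabatic flash: solve Rachford–Rice at each trial T, then check hF = ψ·hV(T) + (1−ψ)·hL(T).
  T = 312.5 K: K = (1.803, 0.129), RR gives ψ = 0.064, H_out = 1.840 kJ/mol
  T = 343.6 K: K = (2.728, 0.208), RR gives ψ = 0.429, H_out = 17.792 kJ/mol
  T = 328.1 K: K = (2.241, 0.166), RR gives ψ = 0.291, H_out = 11.221 kJ/mol
  T = 320.3 K: K = (2.016, 0.147), RR gives ψ = 0.195, H_out = 7.078 kJ/mol
  T = 316.4 K: K = (1.908, 0.138), RR gives ψ = 0.135, H_out = 4.638 kJ/mol
  T = 318.4 K: K = (1.963, 0.142), RR gives ψ = 0.167, H_out = 5.928 kJ/mol
Linear interpolation between T = 318.4 (H_out = 5.928) and T = 320.3 (H_out = 7.078) on hF = 6.158 gives T ≈ 318.8 K, at which ψ = 0.17.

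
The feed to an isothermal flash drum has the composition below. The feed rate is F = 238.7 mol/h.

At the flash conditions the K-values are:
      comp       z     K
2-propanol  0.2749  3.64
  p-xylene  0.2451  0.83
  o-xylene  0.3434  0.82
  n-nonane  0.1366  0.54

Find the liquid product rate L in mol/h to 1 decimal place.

L = 36.8 mol/h

Material balance + equilibrium reduce to Σ zᵢ(Kᵢ−1)/(1+V/F(Kᵢ−1)) = 0.
Check two-phase: ΣzᵢKᵢ = 1.5594 > 1 and Σzᵢ/Kᵢ = 1.0426 > 1, so g(0) = 0.5594 > 0 and g(1) = -0.0426 < 0.
Iterate (Newton) starting at V/F = 0.51:
  V/F = 0.5100: g = 0.11352, g' = -0.4193 → V/F = 0.7807
  V/F = 0.7807: g = 0.01907, g' = -0.2993 → V/F = 0.8444
  V/F = 0.8444: g = 0.00044, g' = -0.2861 → V/F = 0.8460
Converged at V/F = 0.8460.
Then V = V/F·F = 0.8460·238.7 = 201.9 mol/h and L = F − V = 36.8 mol/h.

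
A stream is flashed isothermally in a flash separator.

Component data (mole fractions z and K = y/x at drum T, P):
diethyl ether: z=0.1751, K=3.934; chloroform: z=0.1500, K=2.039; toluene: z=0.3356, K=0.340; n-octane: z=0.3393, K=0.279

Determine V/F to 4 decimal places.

Material balance + equilibrium reduce to Σ zᵢ(Kᵢ−1)/(1+V/F(Kᵢ−1)) = 0.
Check two-phase: ΣzᵢKᵢ = 1.2035 > 1 and Σzᵢ/Kᵢ = 2.3213 > 1, so g(0) = 0.2035 > 0 and g(1) = -1.3213 < 0.
Iterate (Newton) starting at V/F = 0.62:
  V/F = 0.6200: g = -0.54028, g' = -1.2452 → V/F = 0.1861
  V/F = 0.1861: g = -0.07217, g' = -1.1696 → V/F = 0.1244
  V/F = 0.1244: g = 0.00433, g' = -1.3223 → V/F = 0.1277
Converged at V/F = 0.1277.

V/F = 0.1277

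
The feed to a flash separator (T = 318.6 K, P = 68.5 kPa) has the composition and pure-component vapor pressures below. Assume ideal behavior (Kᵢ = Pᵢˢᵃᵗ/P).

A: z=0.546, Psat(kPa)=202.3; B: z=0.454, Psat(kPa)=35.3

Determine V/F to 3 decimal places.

V/F = 0.894

Raoult's law: Kᵢ = Pᵢˢᵃᵗ/P = Pᵢˢᵃᵗ/68.5.
  K_A = 202.3/68.5 = 2.95328, K_B = 35.3/68.5 = 0.51533
Binary case is linear: z₁(K₁−1)(1+V/F(K₂−1)) + z₂(K₂−1)(1+V/F(K₁−1)) = 0
⇒ V/F = [z₁(K₁−1)+z₂(K₂−1)] / [−(K₁−1)(K₂−1)] = 0.8465/0.9467 = 0.894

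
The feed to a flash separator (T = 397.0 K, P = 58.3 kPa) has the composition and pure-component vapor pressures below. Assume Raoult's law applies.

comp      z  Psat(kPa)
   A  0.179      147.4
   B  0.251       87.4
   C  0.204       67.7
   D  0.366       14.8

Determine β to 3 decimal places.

Raoult's law: Kᵢ = Pᵢˢᵃᵗ/P = Pᵢˢᵃᵗ/58.3.
  K_A = 147.4/58.3 = 2.52830, K_B = 87.4/58.3 = 1.49914, K_C = 67.7/58.3 = 1.16123, K_D = 14.8/58.3 = 0.25386
Material balance + equilibrium reduce to Σ zᵢ(Kᵢ−1)/(1+β(Kᵢ−1)) = 0.
Feasibility: ΣzᵢKᵢ = 1.159, Σzᵢ/Kᵢ = 1.856 — both > 1, two phases present.
Iterate (Newton) starting at β = 0.39:
  β = 0.390: g = -0.0780, g' = -0.618 → β = 0.264
  β = 0.264: g = -0.0028, g' = -0.582 → β = 0.259
Converged at β = 0.259.

β = 0.259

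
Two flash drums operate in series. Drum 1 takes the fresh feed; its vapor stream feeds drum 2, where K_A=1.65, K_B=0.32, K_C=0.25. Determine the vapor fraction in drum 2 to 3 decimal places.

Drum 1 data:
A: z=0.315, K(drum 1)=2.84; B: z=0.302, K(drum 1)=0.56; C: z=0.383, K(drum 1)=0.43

Drum 1:
Rachford–Rice: g(ψ₁) = Σ zᵢ(Kᵢ−1)/(1+ψ₁(Kᵢ−1)) = 0.
Feasibility: ΣzᵢKᵢ = 1.228, Σzᵢ/Kᵢ = 1.541 — both > 1, two phases present.
Newton iteration, ψ₁⁰ = 0.5:
  ψ₁ = 0.500: g = -0.1738, g' = -0.629 → ψ₁ = 0.224
  ψ₁ = 0.224: g = 0.0131, g' = -0.771 → ψ₁ = 0.241
Converged at ψ₁ = 0.241.
Drum-1 compositions:
  A: x = 0.218, y = 0.620
  B: x = 0.338, y = 0.189
  C: x = 0.444, y = 0.191
Drum-2 feed = drum-1 vapor: z₂ = (0.6200, 0.1892, 0.1909).
Drum 2:
Let ψ₂ = V/F and solve Σ zᵢ(Kᵢ−1)/(1+ψ₂(Kᵢ−1)) = 0.
Check two-phase: ΣzᵢKᵢ = 1.131 > 1 and Σzᵢ/Kᵢ = 1.730 > 1, so g(0) = 0.131 > 0 and g(1) = -0.730 < 0.
Newton iteration, ψ₂⁰ = 0.5:
  ψ₂ = 0.500: g = -0.1198, g' = -0.625 → ψ₂ = 0.308
  ψ₂ = 0.308: g = -0.0132, g' = -0.503 → ψ₂ = 0.282
Converged at ψ₂ = 0.282.
  A: x = 0.524, y = 0.865
  B: x = 0.234, y = 0.075
  C: x = 0.242, y = 0.061

V/F (drum 2) = 0.282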